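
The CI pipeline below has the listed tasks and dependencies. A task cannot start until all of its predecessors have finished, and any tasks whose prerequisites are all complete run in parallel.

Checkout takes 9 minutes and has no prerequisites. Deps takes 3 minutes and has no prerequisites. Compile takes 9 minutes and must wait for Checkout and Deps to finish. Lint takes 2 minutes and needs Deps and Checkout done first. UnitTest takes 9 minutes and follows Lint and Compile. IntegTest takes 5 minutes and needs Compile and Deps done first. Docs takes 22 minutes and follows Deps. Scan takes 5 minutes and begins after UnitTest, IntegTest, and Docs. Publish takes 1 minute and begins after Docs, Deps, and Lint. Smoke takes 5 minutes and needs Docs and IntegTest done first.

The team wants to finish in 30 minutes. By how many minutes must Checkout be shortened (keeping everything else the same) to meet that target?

Current finish: 32 minutes; target: 30.
Checkout is on every critical path, so each minute cut from Checkout cuts the finish by one (this holds down to a finish of 30).
Need 32 − 30 = 2 minutes off Checkout → Checkout becomes 7 minutes, finish becomes 30.

2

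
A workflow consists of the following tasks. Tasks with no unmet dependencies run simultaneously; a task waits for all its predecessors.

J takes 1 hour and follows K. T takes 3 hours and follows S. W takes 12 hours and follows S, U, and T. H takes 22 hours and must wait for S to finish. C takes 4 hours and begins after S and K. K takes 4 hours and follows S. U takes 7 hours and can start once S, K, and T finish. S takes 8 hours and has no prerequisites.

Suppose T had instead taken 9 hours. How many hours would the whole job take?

36

Critical path before the change: S→K→U→W = 8+4+7+12 = 31 giving 31 hours.
T has 1 hour of float (longest path through it is 30).
The binding chain switches to S→T→U→W = 8+9+7+12 = 36; finish 36 hours.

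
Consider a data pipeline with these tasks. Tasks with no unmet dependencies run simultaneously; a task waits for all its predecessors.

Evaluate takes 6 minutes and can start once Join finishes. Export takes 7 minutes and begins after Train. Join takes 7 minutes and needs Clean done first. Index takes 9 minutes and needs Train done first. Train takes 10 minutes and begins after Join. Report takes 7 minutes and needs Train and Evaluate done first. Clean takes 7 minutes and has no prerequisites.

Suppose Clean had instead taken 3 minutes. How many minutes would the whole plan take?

Baseline: Clean→Join→Train→Index = 7+7+10+9 = 33 → 33 minutes.
Since Clean is critical, the -4 change carries straight to that chain (now 29 minutes).
The critical path is still Clean→Join→Train→Index; finish is now 29 minutes.

29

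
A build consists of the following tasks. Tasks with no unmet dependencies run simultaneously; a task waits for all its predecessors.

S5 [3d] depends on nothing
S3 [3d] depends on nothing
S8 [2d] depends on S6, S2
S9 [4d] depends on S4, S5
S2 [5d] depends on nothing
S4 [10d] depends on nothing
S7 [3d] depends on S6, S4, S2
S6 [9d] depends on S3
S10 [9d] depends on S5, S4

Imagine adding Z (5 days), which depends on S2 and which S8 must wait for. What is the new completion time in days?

19

Originally the job takes 19 days.
With Z inserted, S8 now waits for max(S6, S2, Z).
New critical path: S4→S10 = 10+9 = 19 ⇒ 19 days.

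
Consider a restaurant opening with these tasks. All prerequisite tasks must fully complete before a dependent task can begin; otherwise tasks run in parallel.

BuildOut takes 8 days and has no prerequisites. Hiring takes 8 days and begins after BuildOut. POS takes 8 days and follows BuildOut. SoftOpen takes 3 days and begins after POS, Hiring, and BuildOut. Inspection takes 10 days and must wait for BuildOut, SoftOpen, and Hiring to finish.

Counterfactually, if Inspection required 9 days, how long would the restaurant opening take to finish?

Critical path before the change: BuildOut→Hiring→SoftOpen→Inspection = 8+8+3+10 = 29 giving 29 days.
Since Inspection is critical, the -1 change carries straight to that chain (now 28 days).
That remains the longest chain; total 28 days.

28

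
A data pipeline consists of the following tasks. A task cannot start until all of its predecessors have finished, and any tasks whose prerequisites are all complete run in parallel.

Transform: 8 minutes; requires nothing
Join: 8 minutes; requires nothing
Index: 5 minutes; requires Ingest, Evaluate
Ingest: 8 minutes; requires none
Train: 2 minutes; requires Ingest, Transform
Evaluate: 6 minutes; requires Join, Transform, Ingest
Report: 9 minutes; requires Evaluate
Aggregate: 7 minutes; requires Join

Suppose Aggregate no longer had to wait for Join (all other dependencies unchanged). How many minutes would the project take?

23

Original critical path: Ingest→Evaluate→Report = 8+6+9 = 23 ⇒ 23 minutes.
Without Join→Aggregate, Aggregate's earliest start moves from 8 to 0.
After: Ingest→Evaluate→Report = 8+6+9 = 23 → 23 minutes.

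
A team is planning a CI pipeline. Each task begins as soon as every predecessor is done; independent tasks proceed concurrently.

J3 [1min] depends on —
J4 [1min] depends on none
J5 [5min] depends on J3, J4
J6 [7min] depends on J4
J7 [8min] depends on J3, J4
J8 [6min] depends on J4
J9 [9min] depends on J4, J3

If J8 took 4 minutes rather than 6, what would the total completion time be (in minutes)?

As given, the longest chain is J3→J9 = 1+9 = 10, so the finish is 10 minutes.
The longest path through J8 is only 7 minutes, so J8 has float 3.
No other chain overtakes it, so the finish is 10 minutes.

10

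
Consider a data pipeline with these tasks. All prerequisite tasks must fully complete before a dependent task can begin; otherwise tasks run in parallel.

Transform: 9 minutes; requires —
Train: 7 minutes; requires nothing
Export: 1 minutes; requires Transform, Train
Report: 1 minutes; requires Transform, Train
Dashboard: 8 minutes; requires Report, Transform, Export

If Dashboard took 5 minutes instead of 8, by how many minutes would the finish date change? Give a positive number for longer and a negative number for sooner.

-3

Critical path before the change: Transform→Export→Dashboard = 9+1+8 = 18 giving 18 minutes.
Since Dashboard is critical, the -3 change carries straight to that chain (now 15 minutes).
No other chain overtakes it, so the finish is 15 minutes.
Change in finish: 15 − 18 = -3 minutes.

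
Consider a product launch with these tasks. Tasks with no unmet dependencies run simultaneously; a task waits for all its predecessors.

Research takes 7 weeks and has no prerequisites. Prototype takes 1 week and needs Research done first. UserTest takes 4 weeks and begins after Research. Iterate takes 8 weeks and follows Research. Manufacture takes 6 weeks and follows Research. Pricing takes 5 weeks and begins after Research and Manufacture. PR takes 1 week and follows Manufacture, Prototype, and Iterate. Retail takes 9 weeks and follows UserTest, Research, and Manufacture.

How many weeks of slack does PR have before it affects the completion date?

6

Critical path: Research→Manufacture→Retail = 7+6+9 = 22, so the finish is 22 weeks.
The longest chain containing PR totals 16 weeks.
Slack of PR = 21 − 15 = 6 weeks.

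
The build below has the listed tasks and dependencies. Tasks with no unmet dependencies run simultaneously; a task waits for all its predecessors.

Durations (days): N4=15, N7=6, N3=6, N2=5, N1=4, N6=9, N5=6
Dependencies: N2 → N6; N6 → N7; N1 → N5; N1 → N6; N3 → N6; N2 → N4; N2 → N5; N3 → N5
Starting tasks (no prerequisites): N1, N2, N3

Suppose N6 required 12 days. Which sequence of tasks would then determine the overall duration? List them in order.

Critical path before the change: N3→N6→N7 = 6+9+6 = 21 giving 21 days.
Since N6 is critical, the +3 change carries straight to that chain (now 24 days).
That remains the longest chain; total 24 days.

N3, N6, N7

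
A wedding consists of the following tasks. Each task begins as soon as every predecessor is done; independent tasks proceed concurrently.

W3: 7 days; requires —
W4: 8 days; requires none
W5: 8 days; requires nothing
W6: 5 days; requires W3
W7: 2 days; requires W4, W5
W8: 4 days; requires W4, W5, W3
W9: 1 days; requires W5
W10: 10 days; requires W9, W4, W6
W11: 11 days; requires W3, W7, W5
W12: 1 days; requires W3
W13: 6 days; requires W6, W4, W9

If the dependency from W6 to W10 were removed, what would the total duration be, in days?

Original critical path: W3→W6→W10 = 7+5+10 = 22 ⇒ 22 days.
Without W6→W10, W10's earliest start moves from 12 to 9.
The longest chain is now W4→W7→W11 = 8+2+11 = 21, so the project takes 21 days.

21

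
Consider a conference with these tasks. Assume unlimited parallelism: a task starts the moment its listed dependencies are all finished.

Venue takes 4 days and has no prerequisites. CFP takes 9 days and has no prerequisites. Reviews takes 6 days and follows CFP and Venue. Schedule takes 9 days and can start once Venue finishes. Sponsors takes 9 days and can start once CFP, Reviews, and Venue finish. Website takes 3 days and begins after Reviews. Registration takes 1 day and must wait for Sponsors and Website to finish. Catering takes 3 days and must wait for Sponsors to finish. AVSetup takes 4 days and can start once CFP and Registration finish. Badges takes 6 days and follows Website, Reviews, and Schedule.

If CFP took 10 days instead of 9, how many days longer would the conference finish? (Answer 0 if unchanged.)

As given, the longest chain is CFP→Reviews→Sponsors→Registration→AVSetup = 9+6+9+1+4 = 29, so the finish is 29 days.
CFP is on the critical path; changing it to 10 makes that path 30 days.
That remains the longest chain; total 30 days.
Change in finish: 30 − 29 = +1 days.

1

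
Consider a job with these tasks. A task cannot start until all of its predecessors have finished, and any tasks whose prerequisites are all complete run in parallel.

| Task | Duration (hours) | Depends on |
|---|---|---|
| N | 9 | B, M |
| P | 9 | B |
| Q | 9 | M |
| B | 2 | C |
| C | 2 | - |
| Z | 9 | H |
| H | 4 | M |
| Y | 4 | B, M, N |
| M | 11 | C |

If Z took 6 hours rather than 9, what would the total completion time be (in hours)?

Actual critical path: C→M→H→Z = 2+11+4+9 = 26 ⇒ 26 hours.
Z is on the critical path; changing it to 6 makes that path 23 hours.
The binding chain switches to C→M→N→Y = 2+11+9+4 = 26; finish 26 hours.

26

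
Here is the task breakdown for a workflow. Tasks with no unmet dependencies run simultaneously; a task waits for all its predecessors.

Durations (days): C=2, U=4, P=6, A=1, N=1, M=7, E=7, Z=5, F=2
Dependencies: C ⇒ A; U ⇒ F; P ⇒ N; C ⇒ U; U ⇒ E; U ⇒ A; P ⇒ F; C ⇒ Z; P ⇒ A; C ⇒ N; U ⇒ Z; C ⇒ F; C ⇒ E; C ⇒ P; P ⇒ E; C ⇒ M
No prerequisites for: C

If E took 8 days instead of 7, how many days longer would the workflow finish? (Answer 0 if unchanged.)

1

Critical path before the change: C→P→E = 2+6+7 = 15 giving 15 days.
Since E is critical, the +1 change carries straight to that chain (now 16 days).
No other chain overtakes it, so the finish is 16 days.
Change in finish: 16 − 15 = +1 days.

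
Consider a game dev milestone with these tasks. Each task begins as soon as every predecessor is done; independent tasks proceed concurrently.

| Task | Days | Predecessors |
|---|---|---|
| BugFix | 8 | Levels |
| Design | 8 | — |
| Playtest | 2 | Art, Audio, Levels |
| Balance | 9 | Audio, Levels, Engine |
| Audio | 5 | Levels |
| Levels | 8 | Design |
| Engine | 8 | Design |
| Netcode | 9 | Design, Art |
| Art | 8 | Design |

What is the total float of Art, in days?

Critical path: Design→Levels→Audio→Balance = 8+8+5+9 = 30, so the finish is 30 days.
Longest path through Art: 25 days (earliest finish 16, latest finish 21).
Slack of Art = 13 − 8 = 5 days.

5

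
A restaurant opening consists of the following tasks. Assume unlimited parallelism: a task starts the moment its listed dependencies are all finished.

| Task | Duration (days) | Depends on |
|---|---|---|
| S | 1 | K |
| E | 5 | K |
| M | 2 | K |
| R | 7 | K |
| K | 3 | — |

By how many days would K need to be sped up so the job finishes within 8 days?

Current finish: 10 days; target: 8.
K is on every critical path, so each day cut from K cuts the finish by one (this holds down to a finish of 8).
Need 10 − 8 = 2 days off K → K becomes 1 day, finish becomes 8.

2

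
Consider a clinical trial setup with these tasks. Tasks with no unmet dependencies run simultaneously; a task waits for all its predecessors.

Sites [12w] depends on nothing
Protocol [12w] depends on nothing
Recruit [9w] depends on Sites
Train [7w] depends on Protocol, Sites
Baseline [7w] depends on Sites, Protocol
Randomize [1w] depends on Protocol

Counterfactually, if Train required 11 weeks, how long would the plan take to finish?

23

Critical path before the change: Sites→Recruit = 12+9 = 21 giving 21 weeks.
Train is off the critical path — its longest chain is 19 weeks, giving 2 of slack.
Now Protocol→Train = 12+11 = 23 is longest, so the finish becomes 23 weeks.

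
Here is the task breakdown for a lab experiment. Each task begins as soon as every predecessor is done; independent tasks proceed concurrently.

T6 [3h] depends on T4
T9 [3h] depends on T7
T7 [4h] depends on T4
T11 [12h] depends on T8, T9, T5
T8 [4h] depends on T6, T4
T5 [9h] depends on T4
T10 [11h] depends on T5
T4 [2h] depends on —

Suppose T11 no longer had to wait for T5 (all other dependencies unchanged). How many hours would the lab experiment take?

22

Original critical path: T4→T5→T11 = 2+9+12 = 23 ⇒ 23 hours.
Without T5→T11, T11's earliest start moves from 11 to 9.
New critical path: T4→T5→T10 = 2+9+11 = 22 ⇒ 22 hours.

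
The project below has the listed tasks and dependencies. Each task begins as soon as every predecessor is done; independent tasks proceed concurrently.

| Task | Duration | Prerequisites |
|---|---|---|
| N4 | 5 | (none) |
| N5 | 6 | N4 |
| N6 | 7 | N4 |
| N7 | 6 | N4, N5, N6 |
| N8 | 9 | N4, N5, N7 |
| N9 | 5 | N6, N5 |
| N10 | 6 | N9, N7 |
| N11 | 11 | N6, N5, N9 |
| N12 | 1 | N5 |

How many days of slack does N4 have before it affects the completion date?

0

N4→N6→N9→N11 = 5+7+5+11 = 28 sets the makespan at 28 days.
N4 finishes as early as 5 and must finish by 5.
Slack of N4 = 0 − 0 = 0 days.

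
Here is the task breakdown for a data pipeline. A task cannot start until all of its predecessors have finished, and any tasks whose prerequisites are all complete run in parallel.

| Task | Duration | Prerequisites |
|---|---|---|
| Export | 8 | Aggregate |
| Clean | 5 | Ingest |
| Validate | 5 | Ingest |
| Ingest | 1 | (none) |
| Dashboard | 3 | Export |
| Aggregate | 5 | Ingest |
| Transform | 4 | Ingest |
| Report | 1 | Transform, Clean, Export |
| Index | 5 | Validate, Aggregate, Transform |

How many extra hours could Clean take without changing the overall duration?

10

Critical path: Ingest→Aggregate→Export→Dashboard = 1+5+8+3 = 17, so the finish is 17 hours.
Longest path through Clean: 7 hours (earliest finish 6, latest finish 16).
So Clean can slip 16 − 6 = 10 hours.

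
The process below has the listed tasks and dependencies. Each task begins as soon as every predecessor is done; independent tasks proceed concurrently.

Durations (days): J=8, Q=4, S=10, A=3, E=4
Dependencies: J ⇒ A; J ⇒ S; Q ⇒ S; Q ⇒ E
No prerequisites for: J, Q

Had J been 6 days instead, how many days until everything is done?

Actual critical path: J→S = 8+10 = 18 ⇒ 18 days.
Since J is critical, the -2 change carries straight to that chain (now 16 days).
The critical path is still J→S; finish is now 16 days.

16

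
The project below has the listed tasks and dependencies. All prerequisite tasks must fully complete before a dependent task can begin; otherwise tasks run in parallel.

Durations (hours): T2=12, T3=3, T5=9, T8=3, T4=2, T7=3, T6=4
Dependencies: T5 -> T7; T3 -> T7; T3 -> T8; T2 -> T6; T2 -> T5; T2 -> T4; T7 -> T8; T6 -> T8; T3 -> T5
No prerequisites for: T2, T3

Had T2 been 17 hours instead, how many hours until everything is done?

32

Actual critical path: T2→T5→T7→T8 = 12+9+3+3 = 27 ⇒ 27 hours.
T2 is on the critical path; changing it to 17 makes that path 32 hours.
That remains the longest chain; total 32 hours.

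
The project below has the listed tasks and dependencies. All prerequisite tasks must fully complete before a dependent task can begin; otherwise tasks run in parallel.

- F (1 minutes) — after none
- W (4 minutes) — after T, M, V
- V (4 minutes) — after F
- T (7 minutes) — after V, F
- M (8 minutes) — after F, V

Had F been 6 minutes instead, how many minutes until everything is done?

The binding path is F→V→M→W = 1+4+8+4 = 17; finish at 17 minutes.
F is on the critical path; changing it to 6 makes that path 22 minutes.
The critical path is still F→V→M→W; finish is now 22 minutes.

22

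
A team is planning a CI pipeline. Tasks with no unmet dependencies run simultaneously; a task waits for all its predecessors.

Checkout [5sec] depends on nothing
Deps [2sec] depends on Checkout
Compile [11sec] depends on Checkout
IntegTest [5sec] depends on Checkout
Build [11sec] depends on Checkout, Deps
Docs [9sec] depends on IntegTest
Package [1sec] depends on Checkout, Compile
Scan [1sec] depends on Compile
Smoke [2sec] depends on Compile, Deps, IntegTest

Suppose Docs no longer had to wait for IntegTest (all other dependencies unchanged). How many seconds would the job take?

With the dependency in place, Checkout→IntegTest→Docs = 5+5+9 = 19 sets the finish at 19 seconds.
Without IntegTest→Docs, Docs's earliest start moves from 10 to 0.
New critical path: Checkout→Deps→Build = 5+2+11 = 18 ⇒ 18 seconds.

18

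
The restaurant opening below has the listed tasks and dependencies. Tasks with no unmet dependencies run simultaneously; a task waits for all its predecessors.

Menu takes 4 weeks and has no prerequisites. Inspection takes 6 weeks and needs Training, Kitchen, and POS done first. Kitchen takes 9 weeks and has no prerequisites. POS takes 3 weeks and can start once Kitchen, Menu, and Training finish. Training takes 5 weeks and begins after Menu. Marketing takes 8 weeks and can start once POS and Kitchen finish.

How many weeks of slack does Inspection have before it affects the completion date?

Critical path: Kitchen→POS→Marketing = 9+3+8 = 20, so the finish is 20 weeks.
Inspection finishes as early as 18 and must finish by 20.
So Inspection can slip 20 − 18 = 2 weeks.

2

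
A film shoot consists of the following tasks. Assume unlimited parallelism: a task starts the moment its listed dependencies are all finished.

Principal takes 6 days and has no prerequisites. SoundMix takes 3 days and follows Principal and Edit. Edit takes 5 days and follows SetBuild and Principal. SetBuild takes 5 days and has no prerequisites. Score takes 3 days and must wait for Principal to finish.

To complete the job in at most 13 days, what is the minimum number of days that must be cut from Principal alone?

1

Current finish: 14 days; target: 13.
Principal is on every critical path, so each day cut from Principal cuts the finish by one (this holds down to a finish of 13).
Need 14 − 13 = 1 day off Principal → Principal becomes 5 days, finish becomes 13.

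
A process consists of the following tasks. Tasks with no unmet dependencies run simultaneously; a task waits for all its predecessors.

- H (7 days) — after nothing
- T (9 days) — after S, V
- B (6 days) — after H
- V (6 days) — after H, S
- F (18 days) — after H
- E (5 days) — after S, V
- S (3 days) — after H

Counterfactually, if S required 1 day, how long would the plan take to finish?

Baseline: H→S→V→T = 7+3+6+9 = 25 → 25 days.
S lies on that path, so at 1 day the path becomes 23 days.
New critical path: H→F = 7+18 = 25 ⇒ 25 days.

25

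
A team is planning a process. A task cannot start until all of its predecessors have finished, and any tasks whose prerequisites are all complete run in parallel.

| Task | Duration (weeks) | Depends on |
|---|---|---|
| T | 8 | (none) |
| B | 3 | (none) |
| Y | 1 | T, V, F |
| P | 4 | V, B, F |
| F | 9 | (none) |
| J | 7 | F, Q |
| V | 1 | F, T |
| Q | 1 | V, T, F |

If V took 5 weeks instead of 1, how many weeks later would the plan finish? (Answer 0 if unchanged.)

The binding path is F→V→Q→J = 9+1+1+7 = 18; finish at 18 weeks.
Since V is critical, the +4 change carries straight to that chain (now 22 weeks).
The critical path is still F→V→Q→J; finish is now 22 weeks.
Change in finish: 22 − 18 = +4 weeks.

4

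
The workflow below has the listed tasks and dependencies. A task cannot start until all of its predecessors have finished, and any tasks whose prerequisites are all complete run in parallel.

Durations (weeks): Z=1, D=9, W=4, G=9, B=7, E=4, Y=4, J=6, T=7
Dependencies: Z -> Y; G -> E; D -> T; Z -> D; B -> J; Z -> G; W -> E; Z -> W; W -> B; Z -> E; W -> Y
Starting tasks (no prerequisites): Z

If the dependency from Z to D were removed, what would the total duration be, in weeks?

18

Before: longest chain Z→W→B→J = 1+4+7+6 = 18, finish 18.
Without Z→D, D's earliest start moves from 1 to 0.
New critical path: Z→W→B→J = 1+4+7+6 = 18 ⇒ 18 weeks.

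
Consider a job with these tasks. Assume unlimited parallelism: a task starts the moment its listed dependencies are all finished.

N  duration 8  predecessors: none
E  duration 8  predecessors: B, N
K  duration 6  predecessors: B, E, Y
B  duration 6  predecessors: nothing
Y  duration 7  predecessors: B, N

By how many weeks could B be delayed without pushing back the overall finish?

The longest chain is N→E→K = 8+8+6 = 22; overall finish 22 weeks.
Longest path through B: 20 weeks (earliest finish 6, latest finish 8).
Float = 22 − 20 = 2.

2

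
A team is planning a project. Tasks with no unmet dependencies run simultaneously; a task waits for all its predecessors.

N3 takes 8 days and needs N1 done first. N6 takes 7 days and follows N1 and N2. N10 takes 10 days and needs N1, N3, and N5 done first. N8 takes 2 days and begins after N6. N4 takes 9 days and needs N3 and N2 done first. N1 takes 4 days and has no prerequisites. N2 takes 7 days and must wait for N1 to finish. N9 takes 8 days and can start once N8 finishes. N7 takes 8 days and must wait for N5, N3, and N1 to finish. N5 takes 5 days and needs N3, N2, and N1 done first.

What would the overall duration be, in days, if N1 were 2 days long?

Actual critical path: N1→N2→N6→N8→N9 = 4+7+7+2+8 = 28 ⇒ 28 days.
N1 lies on that path, so at 2 days the path becomes 26 days.
That remains the longest chain; total 26 days.

26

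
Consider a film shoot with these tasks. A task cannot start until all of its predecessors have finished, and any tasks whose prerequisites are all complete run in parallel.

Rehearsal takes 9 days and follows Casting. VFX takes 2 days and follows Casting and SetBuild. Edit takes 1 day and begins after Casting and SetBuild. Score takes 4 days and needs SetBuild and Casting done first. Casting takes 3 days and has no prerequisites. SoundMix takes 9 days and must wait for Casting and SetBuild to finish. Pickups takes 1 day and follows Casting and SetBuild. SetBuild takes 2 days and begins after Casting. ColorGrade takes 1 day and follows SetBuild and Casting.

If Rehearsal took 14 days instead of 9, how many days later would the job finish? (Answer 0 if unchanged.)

3

The binding path is Casting→SetBuild→SoundMix = 3+2+9 = 14; finish at 14 days.
The longest path through Rehearsal is only 12 days, so Rehearsal has float 2.
New critical path: Casting→Rehearsal = 3+14 = 17 ⇒ 17 days.
Change in finish: 17 − 14 = +3 days.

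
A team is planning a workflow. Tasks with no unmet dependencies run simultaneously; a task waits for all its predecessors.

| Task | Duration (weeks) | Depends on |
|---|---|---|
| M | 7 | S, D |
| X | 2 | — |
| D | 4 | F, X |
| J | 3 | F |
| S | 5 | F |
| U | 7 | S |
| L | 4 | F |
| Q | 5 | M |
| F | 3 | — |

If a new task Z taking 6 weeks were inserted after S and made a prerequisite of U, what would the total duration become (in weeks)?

Originally the project takes 20 weeks.
With Z inserted, U now waits for max(S, Z).
New critical path: F→S→Z→U = 3+5+6+7 = 21 ⇒ 21 weeks.

21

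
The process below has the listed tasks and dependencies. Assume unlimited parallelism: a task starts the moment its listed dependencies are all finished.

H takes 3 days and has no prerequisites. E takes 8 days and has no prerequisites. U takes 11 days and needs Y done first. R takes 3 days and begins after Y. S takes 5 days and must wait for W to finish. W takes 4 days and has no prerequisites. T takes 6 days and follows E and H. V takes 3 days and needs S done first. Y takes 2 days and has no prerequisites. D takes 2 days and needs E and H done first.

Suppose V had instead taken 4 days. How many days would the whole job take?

14

The binding path is E→T = 8+6 = 14; finish at 14 days.
V is off the critical path — its longest chain is 12 days, giving 2 of slack.
No other chain overtakes it, so the finish is 14 days.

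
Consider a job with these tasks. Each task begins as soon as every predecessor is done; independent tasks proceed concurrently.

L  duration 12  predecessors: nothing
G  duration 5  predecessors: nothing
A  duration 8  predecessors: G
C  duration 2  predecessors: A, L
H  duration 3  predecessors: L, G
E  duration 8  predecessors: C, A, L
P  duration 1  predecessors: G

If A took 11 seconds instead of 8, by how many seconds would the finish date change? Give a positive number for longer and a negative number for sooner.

3

As given, the longest chain is G→A→C→E = 5+8+2+8 = 23, so the finish is 23 seconds.
Since A is critical, the +3 change carries straight to that chain (now 26 seconds).
The critical path is still G→A→C→E; finish is now 26 seconds.
Change in finish: 26 − 23 = +3 seconds.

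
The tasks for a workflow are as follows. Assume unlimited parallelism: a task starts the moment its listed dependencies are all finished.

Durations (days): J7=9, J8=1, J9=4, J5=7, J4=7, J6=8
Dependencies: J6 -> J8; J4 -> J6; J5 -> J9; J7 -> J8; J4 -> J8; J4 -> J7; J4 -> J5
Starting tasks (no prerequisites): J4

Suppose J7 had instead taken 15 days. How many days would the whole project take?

23

As given, the longest chain is J4→J5→J9 = 7+7+4 = 18, so the finish is 18 days.
The longest path through J7 is only 17 days, so J7 has float 1.
New critical path: J4→J7→J8 = 7+15+1 = 23 ⇒ 23 days.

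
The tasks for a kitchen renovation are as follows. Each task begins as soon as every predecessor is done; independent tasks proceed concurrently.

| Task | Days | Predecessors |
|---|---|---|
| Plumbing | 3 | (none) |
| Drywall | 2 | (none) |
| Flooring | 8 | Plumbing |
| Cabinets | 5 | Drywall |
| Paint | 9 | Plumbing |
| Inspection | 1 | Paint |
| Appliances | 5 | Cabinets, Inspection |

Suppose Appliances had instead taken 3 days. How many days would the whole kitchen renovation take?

Actual critical path: Plumbing→Paint→Inspection→Appliances = 3+9+1+5 = 18 ⇒ 18 days.
Since Appliances is critical, the -2 change carries straight to that chain (now 16 days).
That remains the longest chain; total 16 days.

16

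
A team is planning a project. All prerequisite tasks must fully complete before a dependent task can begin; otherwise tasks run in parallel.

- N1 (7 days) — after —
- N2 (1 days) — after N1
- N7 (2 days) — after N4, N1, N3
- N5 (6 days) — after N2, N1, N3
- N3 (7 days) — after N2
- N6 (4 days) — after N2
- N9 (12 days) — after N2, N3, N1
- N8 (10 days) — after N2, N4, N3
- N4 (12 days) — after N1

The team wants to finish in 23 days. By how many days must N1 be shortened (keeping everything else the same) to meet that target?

6

Current finish: 29 days; target: 23.
N1 is on every critical path, so each day cut from N1 cuts the finish by one (this holds down to a finish of 23).
Need 29 − 23 = 6 days off N1 → N1 becomes 1 day, finish becomes 23.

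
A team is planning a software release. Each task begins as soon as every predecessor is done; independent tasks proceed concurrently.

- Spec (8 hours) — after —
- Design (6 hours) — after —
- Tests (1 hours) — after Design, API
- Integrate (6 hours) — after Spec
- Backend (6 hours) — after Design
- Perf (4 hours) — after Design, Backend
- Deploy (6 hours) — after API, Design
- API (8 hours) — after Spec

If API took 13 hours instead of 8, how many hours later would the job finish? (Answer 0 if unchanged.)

Actual critical path: Spec→API→Deploy = 8+8+6 = 22 ⇒ 22 hours.
API lies on that path, so at 13 hours the path becomes 27 hours.
That remains the longest chain; total 27 hours.
Change in finish: 27 − 22 = +5 hours.

5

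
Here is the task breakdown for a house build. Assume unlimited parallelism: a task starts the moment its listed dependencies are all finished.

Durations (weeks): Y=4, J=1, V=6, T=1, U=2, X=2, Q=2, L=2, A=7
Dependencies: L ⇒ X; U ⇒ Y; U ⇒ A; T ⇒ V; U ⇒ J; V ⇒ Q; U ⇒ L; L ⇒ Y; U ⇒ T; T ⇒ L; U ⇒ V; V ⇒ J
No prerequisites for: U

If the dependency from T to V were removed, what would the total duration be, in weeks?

Original critical path: U→T→V→Q = 2+1+6+2 = 11 ⇒ 11 weeks.
Without T→V, V's earliest start moves from 3 to 2.
After: U→V→Q = 2+6+2 = 10 → 10 weeks.

10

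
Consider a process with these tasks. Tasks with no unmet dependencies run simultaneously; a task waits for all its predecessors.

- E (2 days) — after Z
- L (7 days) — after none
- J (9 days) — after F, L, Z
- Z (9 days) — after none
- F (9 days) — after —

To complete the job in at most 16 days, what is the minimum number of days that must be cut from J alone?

2

Current finish: 18 days; target: 16.
J is on every critical path, so each day cut from J cuts the finish by one (this holds down to a finish of 11).
Need 18 − 16 = 2 days off J → J becomes 7 days, finish becomes 16.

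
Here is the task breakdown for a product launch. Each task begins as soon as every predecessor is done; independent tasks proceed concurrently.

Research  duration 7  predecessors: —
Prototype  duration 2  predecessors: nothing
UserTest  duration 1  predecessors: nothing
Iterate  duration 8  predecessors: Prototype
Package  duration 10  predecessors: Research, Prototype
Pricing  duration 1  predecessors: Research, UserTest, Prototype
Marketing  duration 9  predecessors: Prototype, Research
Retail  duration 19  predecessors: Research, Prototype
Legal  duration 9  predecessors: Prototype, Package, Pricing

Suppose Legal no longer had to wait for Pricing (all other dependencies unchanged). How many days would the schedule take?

Before: longest chain Research→Package→Legal = 7+10+9 = 26, finish 26.
Dropping Pricing→Legal doesn't change Legal's earliest start (17); another predecessor still binds.
The longest chain is now Research→Package→Legal = 7+10+9 = 26, so the schedule takes 26 days.

26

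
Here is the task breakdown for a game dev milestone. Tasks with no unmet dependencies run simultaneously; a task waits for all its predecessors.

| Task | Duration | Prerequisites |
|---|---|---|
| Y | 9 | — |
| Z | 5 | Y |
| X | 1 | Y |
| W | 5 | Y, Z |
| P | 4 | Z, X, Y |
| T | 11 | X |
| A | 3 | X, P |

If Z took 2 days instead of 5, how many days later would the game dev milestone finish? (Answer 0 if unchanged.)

0

Critical path before the change: Y→Z→P→A = 9+5+4+3 = 21 giving 21 days.
Z lies on that path, so at 2 days the path becomes 18 days.
The binding chain switches to Y→X→T = 9+1+11 = 21; finish 21 days.
Change in finish: 21 − 21 = +0 days.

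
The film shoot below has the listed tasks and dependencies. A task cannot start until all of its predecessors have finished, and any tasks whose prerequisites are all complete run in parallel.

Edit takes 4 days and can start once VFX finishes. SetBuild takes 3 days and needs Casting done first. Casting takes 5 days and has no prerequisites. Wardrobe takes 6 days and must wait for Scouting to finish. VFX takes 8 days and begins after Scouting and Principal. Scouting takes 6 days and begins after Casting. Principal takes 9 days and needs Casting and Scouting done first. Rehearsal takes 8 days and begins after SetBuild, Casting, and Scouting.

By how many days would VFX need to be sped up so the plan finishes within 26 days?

Current finish: 32 days; target: 26.
VFX is on every critical path, so each day cut from VFX cuts the finish by one (this holds down to a finish of 25).
Need 32 − 26 = 6 days off VFX → VFX becomes 2 days, finish becomes 26.

6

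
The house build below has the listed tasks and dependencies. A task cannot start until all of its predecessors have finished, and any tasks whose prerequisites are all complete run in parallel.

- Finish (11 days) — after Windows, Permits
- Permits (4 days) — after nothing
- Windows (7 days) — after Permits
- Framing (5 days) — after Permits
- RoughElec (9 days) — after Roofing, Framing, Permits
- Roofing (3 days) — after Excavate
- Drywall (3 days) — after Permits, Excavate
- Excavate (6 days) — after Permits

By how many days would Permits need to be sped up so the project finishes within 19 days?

3

Current finish: 22 days; target: 19.
Permits is on every critical path, so each day cut from Permits cuts the finish by one (this holds down to a finish of 19).
Need 22 − 19 = 3 days off Permits → Permits becomes 1 day, finish becomes 19.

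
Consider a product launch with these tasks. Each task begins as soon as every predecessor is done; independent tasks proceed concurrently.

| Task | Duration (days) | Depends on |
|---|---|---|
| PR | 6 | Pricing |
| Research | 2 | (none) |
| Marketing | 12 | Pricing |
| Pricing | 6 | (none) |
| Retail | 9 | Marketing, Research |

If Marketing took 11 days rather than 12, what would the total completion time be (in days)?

26

Critical path before the change: Pricing→Marketing→Retail = 6+12+9 = 27 giving 27 days.
Marketing lies on that path, so at 11 days the path becomes 26 days.
No other chain overtakes it, so the finish is 26 days.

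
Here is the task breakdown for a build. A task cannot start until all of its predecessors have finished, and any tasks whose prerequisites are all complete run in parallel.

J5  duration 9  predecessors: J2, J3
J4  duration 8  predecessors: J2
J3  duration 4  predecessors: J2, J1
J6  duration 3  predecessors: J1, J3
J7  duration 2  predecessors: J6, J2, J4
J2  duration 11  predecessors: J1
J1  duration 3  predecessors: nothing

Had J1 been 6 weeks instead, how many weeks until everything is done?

As given, the longest chain is J1→J2→J3→J5 = 3+11+4+9 = 27, so the finish is 27 weeks.
Since J1 is critical, the +3 change carries straight to that chain (now 30 weeks).
That remains the longest chain; total 30 weeks.

30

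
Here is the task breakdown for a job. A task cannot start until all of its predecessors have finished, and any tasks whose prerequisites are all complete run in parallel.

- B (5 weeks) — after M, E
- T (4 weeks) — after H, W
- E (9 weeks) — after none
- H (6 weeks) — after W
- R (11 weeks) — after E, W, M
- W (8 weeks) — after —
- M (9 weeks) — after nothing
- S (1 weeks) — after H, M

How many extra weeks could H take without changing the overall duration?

2

E→R = 9+11 = 20 sets the makespan at 20 weeks.
The longest chain containing H totals 18 weeks.
Slack of H = 10 − 8 = 2 weeks.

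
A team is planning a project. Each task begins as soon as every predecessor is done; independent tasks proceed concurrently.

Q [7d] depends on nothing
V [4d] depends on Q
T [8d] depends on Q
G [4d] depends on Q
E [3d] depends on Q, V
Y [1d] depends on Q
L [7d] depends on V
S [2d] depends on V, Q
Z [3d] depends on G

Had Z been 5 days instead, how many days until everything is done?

As given, the longest chain is Q→V→L = 7+4+7 = 18, so the finish is 18 days.
Z is off the critical path — its longest chain is 14 days, giving 4 of slack.
That remains the longest chain; total 18 days.

18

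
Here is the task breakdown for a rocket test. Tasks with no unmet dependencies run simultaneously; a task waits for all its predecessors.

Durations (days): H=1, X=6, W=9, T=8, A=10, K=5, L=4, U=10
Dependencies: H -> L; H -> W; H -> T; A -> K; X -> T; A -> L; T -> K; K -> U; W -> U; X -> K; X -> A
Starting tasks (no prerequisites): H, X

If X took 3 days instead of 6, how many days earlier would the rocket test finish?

3

The binding path is X→A→K→U = 6+10+5+10 = 31; finish at 31 days.
X is on the critical path; changing it to 3 makes that path 28 days.
That remains the longest chain; total 28 days.
Change in finish: 28 − 31 = -3 days.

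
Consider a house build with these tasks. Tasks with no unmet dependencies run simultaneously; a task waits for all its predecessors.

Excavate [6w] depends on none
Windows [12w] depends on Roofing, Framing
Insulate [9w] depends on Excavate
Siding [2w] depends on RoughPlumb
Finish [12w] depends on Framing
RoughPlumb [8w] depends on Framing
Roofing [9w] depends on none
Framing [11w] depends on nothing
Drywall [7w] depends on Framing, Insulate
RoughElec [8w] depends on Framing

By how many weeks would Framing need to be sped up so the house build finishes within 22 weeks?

1

Current finish: 23 weeks; target: 22.
Framing is on every critical path, so each week cut from Framing cuts the finish by one (this holds down to a finish of 22).
Need 23 − 22 = 1 week off Framing → Framing becomes 10 weeks, finish becomes 22.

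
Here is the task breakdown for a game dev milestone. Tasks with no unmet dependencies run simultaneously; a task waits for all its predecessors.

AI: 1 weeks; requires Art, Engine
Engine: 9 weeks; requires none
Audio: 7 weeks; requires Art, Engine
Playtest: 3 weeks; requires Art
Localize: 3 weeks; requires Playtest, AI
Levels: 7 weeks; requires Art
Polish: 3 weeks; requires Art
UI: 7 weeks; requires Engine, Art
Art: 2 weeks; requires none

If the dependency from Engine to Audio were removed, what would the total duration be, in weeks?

Original critical path: Engine→Audio = 9+7 = 16 ⇒ 16 weeks.
Without Engine→Audio, Audio's earliest start moves from 9 to 2.
The longest chain is now Engine→UI = 9+7 = 16, so the game dev milestone takes 16 weeks.

16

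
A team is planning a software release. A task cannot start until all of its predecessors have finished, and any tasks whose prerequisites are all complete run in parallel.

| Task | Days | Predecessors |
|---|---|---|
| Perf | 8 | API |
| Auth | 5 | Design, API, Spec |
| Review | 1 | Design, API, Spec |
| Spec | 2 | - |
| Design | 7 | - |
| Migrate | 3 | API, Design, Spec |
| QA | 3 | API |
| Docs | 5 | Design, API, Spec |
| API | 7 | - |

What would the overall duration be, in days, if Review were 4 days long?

15

The binding path is API→Perf = 7+8 = 15; finish at 15 days.
Review is off the critical path — its longest chain is 8 days, giving 7 of slack.
No other chain overtakes it, so the finish is 15 days.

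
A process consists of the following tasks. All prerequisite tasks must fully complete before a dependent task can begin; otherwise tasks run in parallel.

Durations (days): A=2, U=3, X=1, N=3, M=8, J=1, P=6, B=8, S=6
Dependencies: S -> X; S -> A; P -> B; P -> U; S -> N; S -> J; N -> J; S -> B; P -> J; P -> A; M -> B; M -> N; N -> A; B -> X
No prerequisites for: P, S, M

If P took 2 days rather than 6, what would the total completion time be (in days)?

Critical path before the change: M→B→X = 8+8+1 = 17 giving 17 days.
P is off the critical path — its longest chain is 15 days, giving 2 of slack.
That remains the longest chain; total 17 days.

17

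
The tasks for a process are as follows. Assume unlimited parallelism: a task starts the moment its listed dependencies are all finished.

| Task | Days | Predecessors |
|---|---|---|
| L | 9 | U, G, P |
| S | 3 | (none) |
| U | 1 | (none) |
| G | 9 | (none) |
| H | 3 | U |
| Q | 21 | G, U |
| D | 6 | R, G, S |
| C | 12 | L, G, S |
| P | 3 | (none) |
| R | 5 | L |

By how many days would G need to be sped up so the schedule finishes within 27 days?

Current finish: 30 days; target: 27.
G is on every critical path, so each day cut from G cuts the finish by one (this holds down to a finish of 24).
Need 30 − 27 = 3 days off G → G becomes 6 days, finish becomes 27.

3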